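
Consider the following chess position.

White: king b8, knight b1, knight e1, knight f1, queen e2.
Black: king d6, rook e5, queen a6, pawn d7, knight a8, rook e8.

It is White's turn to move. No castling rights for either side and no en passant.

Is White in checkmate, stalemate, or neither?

checkmate

White to move; white king on b8.
In check: yes, from the black rook on e8.
King squares — a7: attacked by Qa6; b7: attacked by Qa6; c7: attacked by Kd6; a8: attacked by Qa6; c8: attacked by Qa6.
Legal moves for White: none.
In check with no legal moves → checkmate.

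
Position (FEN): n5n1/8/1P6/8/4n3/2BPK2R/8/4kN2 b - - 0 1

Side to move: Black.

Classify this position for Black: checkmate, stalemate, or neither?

Black to move; black king on e1.
In check: yes, from the white bishop on c3.
Legal moves for Black: Kxf1, Kd1, Nxc3, Nd2.
Black is in check but has 4 legal moves → neither.

neither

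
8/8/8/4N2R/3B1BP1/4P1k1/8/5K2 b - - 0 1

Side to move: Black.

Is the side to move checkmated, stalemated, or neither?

Black to move; black king on g3.
In check: yes, from the white bishop on f4.
King squares — f2: attacked by Kf1; g2: attacked by Kf1; h2: attacked by Bf4; f3: attacked by Ne5; h3: attacked by Rh5; f4: attacked by Pe3; g4: attacked by Ne5; h4: attacked by Rh5.
Legal moves for Black: none.
In check with no legal moves → checkmate.

checkmate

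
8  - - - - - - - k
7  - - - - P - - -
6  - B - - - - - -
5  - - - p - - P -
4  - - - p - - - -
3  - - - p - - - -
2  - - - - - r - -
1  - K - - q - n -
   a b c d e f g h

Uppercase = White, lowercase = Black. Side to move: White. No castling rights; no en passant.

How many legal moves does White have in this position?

0

White to move; king on b1.
In check: yes, from the black queen on e1.
Legal moves: none.
Count: 0.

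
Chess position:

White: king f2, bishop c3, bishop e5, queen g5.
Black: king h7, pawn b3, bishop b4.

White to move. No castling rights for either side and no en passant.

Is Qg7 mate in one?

After Qg7: black king on h7; in check: yes, from the white queen on g7.
King squares — g6: attacked by Qg7; h6: attacked by Qg7; g7: attacked by Be5; g8: attacked by Qg7; h8: attacked by Qg7.
Black has no legal moves → checkmate.

yes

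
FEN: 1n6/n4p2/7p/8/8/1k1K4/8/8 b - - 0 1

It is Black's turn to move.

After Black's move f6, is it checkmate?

no

After f6: white king on d3; in check: no.
White is not in check, so this cannot be checkmate.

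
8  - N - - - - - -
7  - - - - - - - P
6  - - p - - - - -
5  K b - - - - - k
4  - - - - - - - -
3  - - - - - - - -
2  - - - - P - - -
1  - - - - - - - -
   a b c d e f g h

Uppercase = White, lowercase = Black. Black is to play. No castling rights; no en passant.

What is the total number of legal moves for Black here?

11

Black to move; king on h5.
In check: no.
Legal moves: Kh6, Kg6, Kg5, Kh4, Kg4, Ba6, Bc4, Ba4, Bd3, Bxe2, c5.
Count: 11.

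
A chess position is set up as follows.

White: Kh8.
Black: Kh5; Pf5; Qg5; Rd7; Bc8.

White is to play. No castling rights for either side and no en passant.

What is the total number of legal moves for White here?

White to move; king on h8.
In check: no.
Legal moves: none.
Count: 0.

0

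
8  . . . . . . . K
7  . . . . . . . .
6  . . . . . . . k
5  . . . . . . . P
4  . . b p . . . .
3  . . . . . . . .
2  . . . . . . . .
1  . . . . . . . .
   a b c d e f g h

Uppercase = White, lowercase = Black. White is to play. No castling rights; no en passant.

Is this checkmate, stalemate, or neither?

White to move; white king on h8.
In check: no.
King squares — g7: attacked by Kh6; h7: attacked by Kh6; g8: attacked by Bc4.
Legal moves for White: none.
Not in check and no legal moves → stalemate.

stalemate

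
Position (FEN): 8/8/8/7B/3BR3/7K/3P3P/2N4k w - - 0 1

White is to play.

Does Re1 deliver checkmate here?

After Re1: black king on h1; in check: yes, from the white rook on e1.
King squares — g1: attacked by Re1; g2: attacked by Kh3; h2: attacked by Kh3.
Black has no legal moves → checkmate.

yes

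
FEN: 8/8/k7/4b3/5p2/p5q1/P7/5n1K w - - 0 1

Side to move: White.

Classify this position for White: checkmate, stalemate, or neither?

White to move; white king on h1.
In check: no.
King squares — g1: attacked by Qg3; g2: attacked by Qg3; h2: attacked by Nf1.
Legal moves for White: none.
Not in check and no legal moves → stalemate.

stalemate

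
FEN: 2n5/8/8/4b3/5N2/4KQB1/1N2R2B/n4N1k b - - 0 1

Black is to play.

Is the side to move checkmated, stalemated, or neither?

checkmate

Black to move; black king on h1.
In check: yes, from the white queen on f3.
King squares — g1: attacked by Bh2; g2: attacked by Re2; h2: attacked by Nf1.
Legal moves for Black: none.
In check with no legal moves → checkmate.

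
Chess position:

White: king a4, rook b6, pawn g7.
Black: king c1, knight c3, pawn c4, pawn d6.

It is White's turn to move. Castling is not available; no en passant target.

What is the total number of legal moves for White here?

White to move; king on a4.
In check: yes, from the black knight on c3.
Legal moves: Ka5, Kb4, Ka3.
Count: 3.

3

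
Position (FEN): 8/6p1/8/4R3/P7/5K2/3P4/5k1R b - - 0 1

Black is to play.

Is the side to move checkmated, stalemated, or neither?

Black to move; black king on f1.
In check: yes, from the white rook on h1.
King squares — e1: attacked by Rh1; g1: attacked by Rh1; e2: attacked by Kf3; f2: attacked by Kf3; g2: attacked by Kf3.
Legal moves for Black: none.
In check with no legal moves → checkmate.

checkmate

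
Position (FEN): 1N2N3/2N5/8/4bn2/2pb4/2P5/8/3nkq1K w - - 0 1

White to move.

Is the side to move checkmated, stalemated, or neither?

checkmate

White to move; white king on h1.
In check: yes, from the black queen on f1.
King squares — g1: attacked by Qf1; g2: attacked by Qf1; h2: attacked by Be5.
Legal moves for White: none.
In check with no legal moves → checkmate.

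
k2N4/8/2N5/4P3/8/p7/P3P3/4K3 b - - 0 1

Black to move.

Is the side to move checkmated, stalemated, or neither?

stalemate

Black to move; black king on a8.
In check: no.
King squares — a7: attacked by Nc6; b7: attacked by Nd8; b8: attacked by Nc6.
Legal moves for Black: none.
Not in check and no legal moves → stalemate.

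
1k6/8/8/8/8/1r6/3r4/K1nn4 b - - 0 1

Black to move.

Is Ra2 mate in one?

After Ra2: white king on a1; in check: yes, from the black rook on a2.
King squares — b1: attacked by Rb3; a2: attacked by Nc1; b2: attacked by Nd1.
White has no legal moves → checkmate.

yes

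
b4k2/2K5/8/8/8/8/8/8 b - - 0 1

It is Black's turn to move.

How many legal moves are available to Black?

Black to move; king on f8.
In check: no.
Legal moves: Kg8, Ke8, Kg7, Kf7, Ke7, Bb7, Bc6, Bd5, Be4, Bf3, Bg2, Bh1.
Count: 12.

12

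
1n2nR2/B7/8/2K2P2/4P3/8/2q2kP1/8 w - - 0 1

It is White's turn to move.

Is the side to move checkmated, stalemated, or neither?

neither

White to move; white king on c5.
In check: yes, from the black queen on c2.
King squares — b4: available; c4: attacked by Qc2; d4: available; b5: available; d5: available; b6: available; c6: attacked by Qc2; d6: attacked by Ne8.
Legal moves for White: Kb6, Kd5+, Kb5+, Kd4, Kb4+.
White is in check but has 5 legal moves → neither.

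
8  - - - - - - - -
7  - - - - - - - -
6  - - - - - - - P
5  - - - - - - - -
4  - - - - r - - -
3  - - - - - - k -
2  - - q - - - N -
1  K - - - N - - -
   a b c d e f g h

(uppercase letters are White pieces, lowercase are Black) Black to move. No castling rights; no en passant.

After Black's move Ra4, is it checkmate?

yes

After Ra4: white king on a1; in check: yes, from the black rook on a4.
King squares — b1: attacked by Qc2; a2: attacked by Qc2; b2: attacked by Qc2.
White has no legal moves → checkmate.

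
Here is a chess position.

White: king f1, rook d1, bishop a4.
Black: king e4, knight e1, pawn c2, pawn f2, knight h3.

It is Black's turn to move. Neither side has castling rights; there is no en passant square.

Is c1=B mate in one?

After c1=B: white king on f1; in check: no.
White is not in check, so this cannot be checkmate.

no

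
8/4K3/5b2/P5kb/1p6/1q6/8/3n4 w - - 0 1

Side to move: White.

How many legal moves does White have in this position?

3

White to move; king on e7.
In check: yes, from the black bishop on f6.
Legal moves: Kf8, Kd7, Kd6.
Count: 3.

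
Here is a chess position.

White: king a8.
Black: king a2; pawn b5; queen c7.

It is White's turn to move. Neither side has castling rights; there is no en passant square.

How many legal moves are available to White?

White to move; king on a8.
In check: no.
Legal moves: none.
Count: 0.

0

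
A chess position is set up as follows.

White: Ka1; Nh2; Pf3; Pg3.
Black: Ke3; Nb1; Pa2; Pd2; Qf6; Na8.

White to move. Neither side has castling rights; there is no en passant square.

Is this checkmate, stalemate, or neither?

neither

White to move; white king on a1.
In check: yes, from the black queen on f6.
Legal moves for White: Kxa2.
White is in check but has 1 legal move → neither.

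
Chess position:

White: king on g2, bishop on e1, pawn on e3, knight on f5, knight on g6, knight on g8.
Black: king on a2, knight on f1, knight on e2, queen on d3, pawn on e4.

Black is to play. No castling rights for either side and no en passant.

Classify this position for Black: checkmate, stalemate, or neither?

neither

Black to move; black king on a2.
In check: no.
Legal moves for Black include: Qd8, Qd7, Qd6, Qa6, Qd5, Qb5, Qd4, Qc4, Qxe3, Qc3, Qb3, Qa3, Qd2, Qc2, Qd1, Qb1, Nf4+, Nd4, ... (list truncated; more exist).
Black has legal moves and is not in check → neither.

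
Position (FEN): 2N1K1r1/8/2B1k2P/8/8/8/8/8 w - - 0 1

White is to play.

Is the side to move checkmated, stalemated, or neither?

White to move; white king on e8.
In check: yes, from the black rook on g8.
King squares — d7: attacked by Ke6; e7: attacked by Ke6; f7: attacked by Ke6; d8: attacked by Rg8; f8: attacked by Rg8.
Legal moves for White: none.
In check with no legal moves → checkmate.

checkmate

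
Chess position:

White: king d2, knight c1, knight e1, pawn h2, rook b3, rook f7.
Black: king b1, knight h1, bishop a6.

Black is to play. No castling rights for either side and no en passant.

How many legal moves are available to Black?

Black to move; king on b1.
In check: yes, from the white rook on b3.
Legal moves: Ka1.
Count: 1.

1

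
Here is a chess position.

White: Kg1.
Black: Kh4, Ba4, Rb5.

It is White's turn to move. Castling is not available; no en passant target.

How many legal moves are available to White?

White to move; king on g1.
In check: no.
Legal moves: Kh2, Kg2, Kf2, Kh1, Kf1.
Count: 5.

5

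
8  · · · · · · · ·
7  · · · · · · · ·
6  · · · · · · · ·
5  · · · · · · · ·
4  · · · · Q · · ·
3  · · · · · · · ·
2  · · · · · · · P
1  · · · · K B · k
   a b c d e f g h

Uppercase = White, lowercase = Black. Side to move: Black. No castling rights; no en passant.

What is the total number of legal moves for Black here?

Black to move; king on h1.
In check: yes, from the white queen on e4.
Legal moves: Kxh2, Kg1.
Count: 2.

2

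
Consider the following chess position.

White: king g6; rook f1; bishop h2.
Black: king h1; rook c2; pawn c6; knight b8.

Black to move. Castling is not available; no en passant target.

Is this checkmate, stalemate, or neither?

neither

Black to move; black king on h1.
In check: yes, from the white rook on f1.
Legal moves for Black: Kxh2, Kg2.
Black is in check but has 2 legal moves → neither.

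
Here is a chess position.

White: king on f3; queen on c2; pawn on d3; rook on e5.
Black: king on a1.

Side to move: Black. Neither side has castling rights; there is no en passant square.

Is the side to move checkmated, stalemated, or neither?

Black to move; black king on a1.
In check: no.
King squares — b1: attacked by Qc2; a2: attacked by Qc2; b2: attacked by Qc2.
Legal moves for Black: none.
Not in check and no legal moves → stalemate.

stalemate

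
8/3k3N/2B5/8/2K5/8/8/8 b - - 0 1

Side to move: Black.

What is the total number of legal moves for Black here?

Black to move; king on d7.
In check: yes, from the white bishop on c6.
Legal moves: Kd8, Kc8, Ke7, Kc7, Ke6, Kd6, Kxc6.
Count: 7.

7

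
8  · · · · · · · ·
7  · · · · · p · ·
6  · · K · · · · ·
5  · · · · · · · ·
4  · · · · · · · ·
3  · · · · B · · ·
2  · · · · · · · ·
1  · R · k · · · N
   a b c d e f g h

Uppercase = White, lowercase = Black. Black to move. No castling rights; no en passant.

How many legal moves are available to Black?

Black to move; king on d1.
In check: yes, from the white rook on b1.
Legal moves: Ke2, Kc2.
Count: 2.

2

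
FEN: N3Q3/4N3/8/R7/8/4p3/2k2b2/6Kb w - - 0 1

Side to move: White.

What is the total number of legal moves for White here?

White to move; king on g1.
In check: yes, from the black bishop on f2.
Legal moves: Kh2, Kxh1, Kf1.
Count: 3.

3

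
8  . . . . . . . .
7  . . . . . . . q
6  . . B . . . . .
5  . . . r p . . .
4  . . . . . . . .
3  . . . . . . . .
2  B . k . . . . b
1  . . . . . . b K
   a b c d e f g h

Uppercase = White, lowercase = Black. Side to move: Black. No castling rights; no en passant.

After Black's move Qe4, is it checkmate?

After Qe4: white king on h1; in check: yes, from the black queen on e4.
King squares — g1: attacked by Bh2; g2: attacked by Qe4; h2: attacked by Bg1.
White has no legal moves → checkmate.

yes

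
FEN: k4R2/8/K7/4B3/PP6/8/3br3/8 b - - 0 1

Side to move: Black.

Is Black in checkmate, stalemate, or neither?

checkmate

Black to move; black king on a8.
In check: yes, from the white rook on f8.
King squares — a7: attacked by Ka6; b7: attacked by Ka6; b8: attacked by Be5.
Legal moves for Black: none.
In check with no legal moves → checkmate.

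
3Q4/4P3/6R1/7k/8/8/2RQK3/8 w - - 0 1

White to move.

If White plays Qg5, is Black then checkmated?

After Qg5: black king on h5; in check: yes, from the white queen on g5.
King squares — g4: attacked by Qg5; h4: attacked by Qg5; g5: attacked by Rg6; g6: attacked by Qg5; h6: attacked by Qg5.
Black has no legal moves → checkmate.

yes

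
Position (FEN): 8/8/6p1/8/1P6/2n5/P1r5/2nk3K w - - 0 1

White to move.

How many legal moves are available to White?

White to move; king on h1.
In check: no.
Legal moves: Kg1, b5, a3, a4.
Count: 4.

4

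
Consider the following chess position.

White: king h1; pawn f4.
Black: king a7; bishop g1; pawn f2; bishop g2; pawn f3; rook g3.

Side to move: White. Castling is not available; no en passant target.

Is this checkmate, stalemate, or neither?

checkmate

White to move; white king on h1.
In check: yes, from the black bishop on g2.
King squares — g1: attacked by Pf2; g2: attacked by Pf3; h2: attacked by Bg1.
Legal moves for White: none.
In check with no legal moves → checkmate.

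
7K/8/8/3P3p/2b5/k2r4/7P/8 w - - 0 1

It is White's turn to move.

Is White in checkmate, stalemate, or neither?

White to move; white king on h8.
In check: no.
Legal moves for White: Kg8, Kh7, Kg7, d6, h3, h4.
White has 6 legal moves and is not in check → neither.

neither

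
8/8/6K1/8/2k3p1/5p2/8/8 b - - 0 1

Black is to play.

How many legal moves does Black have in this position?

10

Black to move; king on c4.
In check: no.
Legal moves: Kd5, Kc5, Kb5, Kd4, Kb4, Kd3, Kc3, Kb3, g3, f2.
Count: 10.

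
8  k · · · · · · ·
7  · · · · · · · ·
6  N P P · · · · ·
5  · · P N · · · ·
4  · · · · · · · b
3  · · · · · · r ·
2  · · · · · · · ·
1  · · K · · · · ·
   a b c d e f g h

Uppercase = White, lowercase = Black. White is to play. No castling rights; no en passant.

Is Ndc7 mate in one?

yes

After Ndc7: black king on a8; in check: yes, from the white knight on c7.
King squares — a7: attacked by Pb6; b7: attacked by Pc6; b8: attacked by Na6.
Black has no legal moves → checkmate.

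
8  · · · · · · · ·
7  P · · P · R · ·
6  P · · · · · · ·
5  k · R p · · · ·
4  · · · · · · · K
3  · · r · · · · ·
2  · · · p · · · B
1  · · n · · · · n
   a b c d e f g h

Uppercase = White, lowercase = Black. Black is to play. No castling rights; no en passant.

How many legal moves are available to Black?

5

Black to move; king on a5.
In check: yes, from the white rook on c5.
Legal moves: Kb6, Kxa6, Kb4, Ka4, Rxc5.
Count: 5.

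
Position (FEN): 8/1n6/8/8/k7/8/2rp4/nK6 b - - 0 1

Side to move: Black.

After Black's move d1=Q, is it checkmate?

yes

After d1=Q: white king on b1; in check: yes, from the black queen on d1.
King squares — a1: attacked by Qd1; c1: attacked by Qd1; a2: attacked by Rc2; b2: attacked by Rc2; c2: attacked by Na1.
White has no legal moves → checkmate.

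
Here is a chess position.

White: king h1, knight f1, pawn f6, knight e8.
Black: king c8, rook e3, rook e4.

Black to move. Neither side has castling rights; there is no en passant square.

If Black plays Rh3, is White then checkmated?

After Rh3: white king on h1; in check: yes, from the black rook on h3.
White has 3 legal replies: Kg2, Kg1, Nh2.
In check but a legal move exists → not checkmate.

no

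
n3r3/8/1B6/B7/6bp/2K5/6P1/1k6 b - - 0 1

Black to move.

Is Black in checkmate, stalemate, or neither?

Black to move; black king on b1.
In check: no.
Legal moves for Black include: Rh8, Rg8, Rf8, Rd8, Rc8+, Rb8, Re7, Re6, Re5, Re4, Re3+, Re2, Re1, Nc7, Nxb6, Bc8, Bd7, Be6, ... (list truncated; more exist).
Black has legal moves and is not in check → neither.

neither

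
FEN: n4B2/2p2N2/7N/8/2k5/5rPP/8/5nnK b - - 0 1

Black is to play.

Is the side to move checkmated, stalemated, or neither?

Black to move; black king on c4.
In check: no.
Legal moves for Black include: Nb6, Kd5, Kb5, Kd4, Kd3, Kc3, Kb3, Rxf7, Rf6, Rf5, Rf4, Rxg3, Re3, Rd3, Rc3, Rb3, Ra3, Rf2, ... (list truncated; more exist).
Black has legal moves and is not in check → neither.

neither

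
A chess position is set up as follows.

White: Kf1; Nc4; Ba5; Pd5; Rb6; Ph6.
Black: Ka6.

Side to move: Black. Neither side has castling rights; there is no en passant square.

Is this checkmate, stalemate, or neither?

neither

Black to move; black king on a6.
In check: yes, from the white rook on b6.
King squares — a5: attacked by Nc4; b5: attacked by Rb6; b6: attacked by Nc4; a7: available; b7: attacked by Rb6.
Legal moves for Black: Ka7.
Black is in check but has 1 legal move → neither.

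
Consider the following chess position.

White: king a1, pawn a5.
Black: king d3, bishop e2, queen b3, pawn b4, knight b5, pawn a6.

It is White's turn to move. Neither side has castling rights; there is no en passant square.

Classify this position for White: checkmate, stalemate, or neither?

White to move; white king on a1.
In check: no.
King squares — b1: attacked by Qb3; a2: attacked by Qb3; b2: attacked by Qb3.
Legal moves for White: none.
Not in check and no legal moves → stalemate.

stalemate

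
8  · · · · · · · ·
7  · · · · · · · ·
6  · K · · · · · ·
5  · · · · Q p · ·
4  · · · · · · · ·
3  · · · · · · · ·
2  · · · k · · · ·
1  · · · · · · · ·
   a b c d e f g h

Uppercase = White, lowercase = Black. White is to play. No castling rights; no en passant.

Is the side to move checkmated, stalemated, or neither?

White to move; white king on b6.
In check: no.
Legal moves for White include: Kc7, Kb7, Ka7, Kc6, Ka6, Kc5, Kb5, Ka5, Qh8, Qe8, Qb8, Qg7, Qe7, Qc7, Qf6, Qe6, Qd6+, Qxf5, ... (list truncated; more exist).
White has legal moves and is not in check → neither.

neither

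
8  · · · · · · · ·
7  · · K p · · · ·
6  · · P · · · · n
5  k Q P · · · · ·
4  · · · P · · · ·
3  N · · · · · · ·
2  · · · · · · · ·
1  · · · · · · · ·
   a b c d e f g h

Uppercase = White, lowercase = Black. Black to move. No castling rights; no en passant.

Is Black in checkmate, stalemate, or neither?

Black to move; black king on a5.
In check: yes, from the white queen on b5.
King squares — a4: attacked by Qb5; b4: attacked by Qb5; b5: attacked by Na3; a6: attacked by Qb5; b6: attacked by Qb5.
Legal moves for Black: none.
In check with no legal moves → checkmate.

checkmate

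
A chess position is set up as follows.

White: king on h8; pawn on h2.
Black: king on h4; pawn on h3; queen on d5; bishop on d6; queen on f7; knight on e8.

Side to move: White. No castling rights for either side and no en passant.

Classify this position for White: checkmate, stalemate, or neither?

stalemate

White to move; white king on h8.
In check: no.
King squares — g7: attacked by Qf7; h7: attacked by Qf7; g8: attacked by Qf7.
Legal moves for White: none.
Not in check and no legal moves → stalemate.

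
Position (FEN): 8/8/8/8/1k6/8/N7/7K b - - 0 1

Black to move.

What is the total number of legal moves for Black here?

Black to move; king on b4.
In check: yes, from the white knight on a2.
Legal moves: Kc5, Kb5, Ka5, Kc4, Ka4, Kb3, Ka3.
Count: 7.

7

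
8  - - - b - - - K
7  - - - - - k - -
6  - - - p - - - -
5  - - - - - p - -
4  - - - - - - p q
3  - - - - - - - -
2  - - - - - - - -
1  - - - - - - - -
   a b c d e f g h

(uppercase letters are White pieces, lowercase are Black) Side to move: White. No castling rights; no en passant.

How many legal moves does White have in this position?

0

White to move; king on h8.
In check: yes, from the black queen on h4.
Legal moves: none.
Count: 0.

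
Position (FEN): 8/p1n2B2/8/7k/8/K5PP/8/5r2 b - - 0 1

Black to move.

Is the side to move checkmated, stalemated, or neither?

Black to move; black king on h5.
In check: yes, from the white bishop on f7.
Legal moves for Black: Kh6, Kg5, Rxf7.
Black is in check but has 3 legal moves → neither.

neither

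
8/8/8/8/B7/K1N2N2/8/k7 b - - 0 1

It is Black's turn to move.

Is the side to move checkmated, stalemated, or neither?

stalemate

Black to move; black king on a1.
In check: no.
King squares — b1: attacked by Nc3; a2: attacked by Ka3; b2: attacked by Ka3.
Legal moves for Black: none.
Not in check and no legal moves → stalemate.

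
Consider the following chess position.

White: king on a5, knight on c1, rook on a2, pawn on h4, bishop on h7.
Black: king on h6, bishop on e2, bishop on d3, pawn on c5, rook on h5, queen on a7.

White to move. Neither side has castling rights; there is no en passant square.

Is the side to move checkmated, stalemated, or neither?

White to move; white king on a5.
In check: yes, from the black queen on a7.
King squares — a4: attacked by Qa7; b4: attacked by Pc5; b5: attacked by Bd3; a6: attacked by Bd3; b6: attacked by Qa7.
Legal moves for White: none.
In check with no legal moves → checkmate.

checkmate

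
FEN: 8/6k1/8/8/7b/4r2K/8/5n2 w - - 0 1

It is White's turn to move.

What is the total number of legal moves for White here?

3

White to move; king on h3.
In check: yes, from the black rook on e3.
Legal moves: Kxh4, Kg4, Kg2.
Count: 3.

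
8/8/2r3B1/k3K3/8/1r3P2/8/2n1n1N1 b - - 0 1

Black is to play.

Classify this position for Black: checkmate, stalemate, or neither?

neither

Black to move; black king on a5.
In check: no.
Legal moves for Black include: Rc8, Rc7, Rxg6, Rf6, Re6+, Rd6, Rcb6, Ra6, Rc5+, Rc4, Rcc3, Rc2, Kb6, Ka6, Kb5, Kb4, Ka4, Rb8, ... (list truncated; more exist).
Black has legal moves and is not in check → neither.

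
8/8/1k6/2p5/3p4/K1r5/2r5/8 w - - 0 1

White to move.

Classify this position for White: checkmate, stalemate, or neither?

neither

White to move; white king on a3.
In check: yes, from the black rook on c3.
King squares — a2: attacked by Rc2; b2: attacked by Rc2; b3: attacked by Rc3; a4: available; b4: attacked by Pc5.
Legal moves for White: Ka4.
White is in check but has 1 legal move → neither.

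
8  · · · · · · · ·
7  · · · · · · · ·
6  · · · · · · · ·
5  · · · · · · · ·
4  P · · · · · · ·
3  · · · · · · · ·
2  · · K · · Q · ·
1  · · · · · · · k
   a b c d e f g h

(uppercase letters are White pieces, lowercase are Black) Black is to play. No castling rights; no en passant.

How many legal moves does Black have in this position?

0

Black to move; king on h1.
In check: no.
Legal moves: none.
Count: 0.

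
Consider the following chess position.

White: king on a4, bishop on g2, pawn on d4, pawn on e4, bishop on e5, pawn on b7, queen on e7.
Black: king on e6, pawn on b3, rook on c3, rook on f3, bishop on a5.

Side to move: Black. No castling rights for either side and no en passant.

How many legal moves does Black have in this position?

Black to move; king on e6.
In check: yes, from the white queen on e7.
Legal moves: Kxe7.
Count: 1.

1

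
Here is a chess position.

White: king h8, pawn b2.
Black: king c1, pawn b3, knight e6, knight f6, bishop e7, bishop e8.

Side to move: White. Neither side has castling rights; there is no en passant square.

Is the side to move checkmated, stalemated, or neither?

White to move; white king on h8.
In check: no.
King squares — g7: attacked by Ne6; h7: attacked by Nf6; g8: attacked by Nf6.
Legal moves for White: none.
Not in check and no legal moves → stalemate.

stalemate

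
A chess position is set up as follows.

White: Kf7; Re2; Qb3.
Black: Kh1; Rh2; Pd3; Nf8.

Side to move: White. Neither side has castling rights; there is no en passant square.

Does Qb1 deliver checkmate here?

yes

After Qb1: black king on h1; in check: yes, from the white queen on b1.
King squares — g1: attacked by Qb1; g2: attacked by Re2; h2: own rook.
Black has no legal moves → checkmate.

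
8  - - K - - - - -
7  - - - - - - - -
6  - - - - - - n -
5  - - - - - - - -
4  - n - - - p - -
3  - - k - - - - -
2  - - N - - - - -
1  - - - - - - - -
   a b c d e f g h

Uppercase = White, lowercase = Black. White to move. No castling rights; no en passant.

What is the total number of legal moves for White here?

11

White to move; king on c8.
In check: no.
Legal moves: Kd8, Kb8, Kd7, Kc7, Kb7, Nd4, Nxb4, Ne3, Na3, Ne1, Na1.
Count: 11.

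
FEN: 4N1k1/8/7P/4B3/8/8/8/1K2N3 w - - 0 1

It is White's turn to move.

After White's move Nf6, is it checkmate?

After Nf6: black king on g8; in check: yes, from the white knight on f6.
Black has 3 legal replies: Kh8, Kf8, Kf7.
In check but a legal move exists → not checkmate.

no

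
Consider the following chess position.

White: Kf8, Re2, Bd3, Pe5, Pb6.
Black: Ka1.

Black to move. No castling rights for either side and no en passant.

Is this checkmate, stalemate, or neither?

stalemate

Black to move; black king on a1.
In check: no.
King squares — b1: attacked by Bd3; a2: attacked by Re2; b2: attacked by Re2.
Legal moves for Black: none.
Not in check and no legal moves → stalemate.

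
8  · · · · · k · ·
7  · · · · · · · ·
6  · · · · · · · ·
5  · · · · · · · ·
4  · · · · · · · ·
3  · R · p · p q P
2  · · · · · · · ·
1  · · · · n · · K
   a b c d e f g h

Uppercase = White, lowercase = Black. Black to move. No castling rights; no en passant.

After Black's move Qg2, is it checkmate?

yes

After Qg2: white king on h1; in check: yes, from the black queen on g2.
King squares — g1: attacked by Qg2; g2: attacked by Ne1; h2: attacked by Qg2.
White has no legal moves → checkmate.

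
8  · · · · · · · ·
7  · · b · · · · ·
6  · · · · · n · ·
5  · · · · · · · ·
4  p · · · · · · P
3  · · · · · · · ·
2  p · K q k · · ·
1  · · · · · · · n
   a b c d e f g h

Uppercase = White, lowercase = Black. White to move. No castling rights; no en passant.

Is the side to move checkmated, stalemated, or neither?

checkmate

White to move; white king on c2.
In check: yes, from the black queen on d2.
King squares — b1: attacked by Pa2; c1: attacked by Qd2; d1: attacked by Qd2; b2: attacked by Qd2; d2: attacked by Ke2; b3: attacked by Pa4; c3: attacked by Qd2; d3: attacked by Qd2.
Legal moves for White: none.
In check with no legal moves → checkmate.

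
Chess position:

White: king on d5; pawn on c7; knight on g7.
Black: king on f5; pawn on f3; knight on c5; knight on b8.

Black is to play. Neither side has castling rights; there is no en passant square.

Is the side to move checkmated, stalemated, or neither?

Black to move; black king on f5.
In check: yes, from the white knight on g7.
King squares — e4: attacked by Kd5; f4: available; g4: available; e5: attacked by Kd5; g5: available; e6: attacked by Kd5; f6: available; g6: available.
Legal moves for Black: Kg6, Kf6, Kg5, Kg4, Kf4.
Black is in check but has 5 legal moves → neither.

neither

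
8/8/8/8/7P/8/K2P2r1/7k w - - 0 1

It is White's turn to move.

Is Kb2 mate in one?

After Kb2: black king on h1; in check: no.
Black is not in check, so this cannot be checkmate.

no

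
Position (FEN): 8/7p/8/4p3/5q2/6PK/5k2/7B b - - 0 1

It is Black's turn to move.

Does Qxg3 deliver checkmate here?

yes

After Qxg3: white king on h3; in check: yes, from the black queen on g3.
King squares — g2: attacked by Kf2; h2: attacked by Qg3; g3: attacked by Kf2; g4: attacked by Qg3; h4: attacked by Qg3.
White has no legal moves → checkmate.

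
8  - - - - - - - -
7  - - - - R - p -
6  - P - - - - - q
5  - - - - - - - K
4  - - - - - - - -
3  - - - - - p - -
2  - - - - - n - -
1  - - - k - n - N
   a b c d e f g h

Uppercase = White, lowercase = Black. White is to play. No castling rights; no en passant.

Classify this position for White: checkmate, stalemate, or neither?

checkmate

White to move; white king on h5.
In check: yes, from the black queen on h6.
King squares — g4: attacked by Nf2; h4: attacked by Qh6; g5: attacked by Qh6; g6: attacked by Qh6; h6: attacked by Pg7.
Legal moves for White: none.
In check with no legal moves → checkmate.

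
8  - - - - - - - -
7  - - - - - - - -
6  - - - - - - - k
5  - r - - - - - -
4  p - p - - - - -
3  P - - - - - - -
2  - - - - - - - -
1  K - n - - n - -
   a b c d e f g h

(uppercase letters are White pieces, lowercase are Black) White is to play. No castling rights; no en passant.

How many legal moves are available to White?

White to move; king on a1.
In check: no.
Legal moves: none.
Count: 0.

0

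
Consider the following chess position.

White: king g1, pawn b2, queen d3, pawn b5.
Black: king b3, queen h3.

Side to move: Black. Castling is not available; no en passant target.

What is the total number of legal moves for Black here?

Black to move; king on b3.
In check: yes, from the white queen on d3.
Legal moves: Kb4, Ka4, Kxb2, Ka2, Qxd3.
Count: 5.

5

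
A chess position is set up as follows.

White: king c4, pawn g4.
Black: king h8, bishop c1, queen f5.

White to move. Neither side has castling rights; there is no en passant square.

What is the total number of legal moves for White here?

6

White to move; king on c4.
In check: no.
Legal moves: Kd4, Kb4, Kc3, Kb3, gxf5, g5.
Count: 6.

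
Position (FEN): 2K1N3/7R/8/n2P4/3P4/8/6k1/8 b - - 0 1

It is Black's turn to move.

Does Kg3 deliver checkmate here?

no

After Kg3: white king on c8; in check: no.
White is not in check, so this cannot be checkmate.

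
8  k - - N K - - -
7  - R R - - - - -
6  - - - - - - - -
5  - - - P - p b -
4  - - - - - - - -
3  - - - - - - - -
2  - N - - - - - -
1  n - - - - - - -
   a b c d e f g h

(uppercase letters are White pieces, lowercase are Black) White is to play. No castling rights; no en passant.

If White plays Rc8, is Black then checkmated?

yes

After Rc8: black king on a8; in check: yes, from the white rook on c8.
King squares — a7: attacked by Rb7; b7: attacked by Nd8; b8: attacked by Rb7.
Black has no legal moves → checkmate.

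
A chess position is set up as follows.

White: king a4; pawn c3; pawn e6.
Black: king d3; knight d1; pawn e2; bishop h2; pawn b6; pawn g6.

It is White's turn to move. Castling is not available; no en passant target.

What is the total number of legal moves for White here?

6

White to move; king on a4.
In check: no.
Legal moves: Kb5, Kb4, Kb3, Ka3, e7, c4.
Count: 6.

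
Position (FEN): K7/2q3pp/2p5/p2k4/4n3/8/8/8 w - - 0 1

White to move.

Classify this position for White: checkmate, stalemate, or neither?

stalemate

White to move; white king on a8.
In check: no.
King squares — a7: attacked by Qc7; b7: attacked by Qc7; b8: attacked by Qc7.
Legal moves for White: none.
Not in check and no legal moves → stalemate.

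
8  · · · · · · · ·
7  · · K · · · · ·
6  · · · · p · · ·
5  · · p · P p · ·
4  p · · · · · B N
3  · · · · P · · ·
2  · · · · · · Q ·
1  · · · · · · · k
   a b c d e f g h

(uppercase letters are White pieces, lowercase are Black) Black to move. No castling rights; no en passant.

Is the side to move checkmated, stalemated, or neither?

Black to move; black king on h1.
In check: yes, from the white queen on g2.
King squares — g1: attacked by Qg2; g2: attacked by Nh4; h2: attacked by Qg2.
Legal moves for Black: none.
In check with no legal moves → checkmate.

checkmate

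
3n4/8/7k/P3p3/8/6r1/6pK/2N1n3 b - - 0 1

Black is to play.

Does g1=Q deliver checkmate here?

yes

After g1=Q: white king on h2; in check: yes, from the black queen on g1.
King squares — g1: attacked by Rg3; h1: attacked by Qg1; g2: attacked by Ne1; g3: attacked by Qg1; h3: attacked by Rg3.
White has no legal moves → checkmate.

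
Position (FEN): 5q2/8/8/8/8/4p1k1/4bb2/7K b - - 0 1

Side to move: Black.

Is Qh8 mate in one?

After Qh8: white king on h1; in check: yes, from the black queen on h8.
King squares — g1: attacked by Bf2; g2: attacked by Kg3; h2: attacked by Kg3.
White has no legal moves → checkmate.

yes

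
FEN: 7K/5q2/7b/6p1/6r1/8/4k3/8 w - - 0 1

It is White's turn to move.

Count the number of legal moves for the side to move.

0

White to move; king on h8.
In check: no.
Legal moves: none.
Count: 0.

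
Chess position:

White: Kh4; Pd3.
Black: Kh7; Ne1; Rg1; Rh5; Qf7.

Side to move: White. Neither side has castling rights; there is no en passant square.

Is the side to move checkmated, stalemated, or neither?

White to move; white king on h4.
In check: yes, from the black rook on h5.
King squares — g3: attacked by Rg1; h3: attacked by Rh5; g4: attacked by Rg1; g5: attacked by Rg1; h5: attacked by Qf7.
Legal moves for White: none.
In check with no legal moves → checkmate.

checkmate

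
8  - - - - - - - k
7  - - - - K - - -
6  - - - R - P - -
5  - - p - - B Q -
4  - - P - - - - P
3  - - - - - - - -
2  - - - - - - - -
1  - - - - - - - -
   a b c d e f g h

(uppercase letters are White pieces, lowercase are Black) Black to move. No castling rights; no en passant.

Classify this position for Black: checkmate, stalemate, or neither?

Black to move; black king on h8.
In check: no.
King squares — g7: attacked by Qg5; h7: attacked by Bf5; g8: attacked by Qg5.
Legal moves for Black: none.
Not in check and no legal moves → stalemate.

stalemate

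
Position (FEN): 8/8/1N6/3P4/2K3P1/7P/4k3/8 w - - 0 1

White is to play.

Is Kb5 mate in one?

no

After Kb5: black king on e2; in check: no.
Black is not in check, so this cannot be checkmate.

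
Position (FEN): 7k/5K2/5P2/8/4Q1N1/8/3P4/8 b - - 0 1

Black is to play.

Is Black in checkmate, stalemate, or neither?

stalemate

Black to move; black king on h8.
In check: no.
King squares — g7: attacked by Pf6; h7: attacked by Qe4; g8: attacked by Kf7.
Legal moves for Black: none.
Not in check and no legal moves → stalemate.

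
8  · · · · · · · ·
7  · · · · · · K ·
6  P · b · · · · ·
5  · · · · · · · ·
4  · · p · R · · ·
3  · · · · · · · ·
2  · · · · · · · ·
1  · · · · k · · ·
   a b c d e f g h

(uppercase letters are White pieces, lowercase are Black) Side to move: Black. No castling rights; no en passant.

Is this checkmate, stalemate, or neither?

Black to move; black king on e1.
In check: yes, from the white rook on e4.
Legal moves for Black: Kf2, Kd2, Kf1, Kd1, Bxe4.
Black is in check but has 5 legal moves → neither.

neither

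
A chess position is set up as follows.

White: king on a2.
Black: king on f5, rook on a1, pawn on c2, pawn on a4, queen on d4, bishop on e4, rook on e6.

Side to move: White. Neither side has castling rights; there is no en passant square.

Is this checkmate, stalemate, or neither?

White to move; white king on a2.
In check: yes, from the black rook on a1.
King squares — a1: attacked by Qd4; b1: attacked by Ra1; b2: attacked by Qd4; a3: attacked by Ra1; b3: attacked by Pa4.
Legal moves for White: none.
In check with no legal moves → checkmate.

checkmate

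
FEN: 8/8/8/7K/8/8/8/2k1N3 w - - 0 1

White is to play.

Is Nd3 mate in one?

no

After Nd3: black king on c1; in check: yes, from the white knight on d3.
Black has 4 legal replies: Kd2, Kc2, Kd1, Kb1.
In check but a legal move exists → not checkmate.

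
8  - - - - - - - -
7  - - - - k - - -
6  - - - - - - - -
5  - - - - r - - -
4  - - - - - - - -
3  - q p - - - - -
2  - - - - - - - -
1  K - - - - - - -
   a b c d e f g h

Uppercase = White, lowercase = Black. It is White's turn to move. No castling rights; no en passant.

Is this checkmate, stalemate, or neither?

White to move; white king on a1.
In check: no.
King squares — b1: attacked by Qb3; a2: attacked by Qb3; b2: attacked by Qb3.
Legal moves for White: none.
Not in check and no legal moves → stalemate.

stalemate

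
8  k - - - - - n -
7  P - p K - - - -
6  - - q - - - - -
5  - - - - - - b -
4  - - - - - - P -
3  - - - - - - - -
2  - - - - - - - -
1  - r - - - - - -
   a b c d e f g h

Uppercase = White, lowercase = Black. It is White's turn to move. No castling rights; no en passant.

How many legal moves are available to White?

White to move; king on d7.
In check: yes, from the black queen on c6.
Legal moves: Kc8, Kxc6.
Count: 2.

2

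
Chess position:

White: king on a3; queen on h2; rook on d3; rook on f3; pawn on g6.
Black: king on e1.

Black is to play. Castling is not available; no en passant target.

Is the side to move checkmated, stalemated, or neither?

stalemate

Black to move; black king on e1.
In check: no.
King squares — d1: attacked by Rd3; f1: attacked by Rf3; d2: attacked by Qh2; e2: attacked by Qh2; f2: attacked by Qh2.
Legal moves for Black: none.
Not in check and no legal moves → stalemate.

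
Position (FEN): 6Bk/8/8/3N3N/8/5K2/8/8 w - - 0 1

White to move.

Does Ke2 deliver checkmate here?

no

After Ke2: black king on h8; in check: no.
Black is not in check, so this cannot be checkmate.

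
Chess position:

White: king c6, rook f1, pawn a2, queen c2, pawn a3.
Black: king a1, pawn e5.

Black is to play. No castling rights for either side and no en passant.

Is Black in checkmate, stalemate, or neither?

Black to move; black king on a1.
In check: yes, from the white rook on f1.
King squares — b1: attacked by Rf1; a2: attacked by Qc2; b2: attacked by Qc2.
Legal moves for Black: none.
In check with no legal moves → checkmate.

checkmate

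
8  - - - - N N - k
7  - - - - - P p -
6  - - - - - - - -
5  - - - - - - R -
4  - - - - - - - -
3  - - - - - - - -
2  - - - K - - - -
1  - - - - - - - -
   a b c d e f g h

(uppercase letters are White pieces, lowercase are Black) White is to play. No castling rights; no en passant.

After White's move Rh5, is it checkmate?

yes

After Rh5: black king on h8; in check: yes, from the white rook on h5.
King squares — g7: own pawn; h7: attacked by Rh5; g8: attacked by Pf7.
Black has no legal moves → checkmate.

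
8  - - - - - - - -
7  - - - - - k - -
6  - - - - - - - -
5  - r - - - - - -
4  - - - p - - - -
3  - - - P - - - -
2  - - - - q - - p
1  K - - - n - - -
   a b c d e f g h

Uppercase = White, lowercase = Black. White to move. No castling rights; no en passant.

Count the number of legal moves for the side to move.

0

White to move; king on a1.
In check: no.
Legal moves: none.
Count: 0.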